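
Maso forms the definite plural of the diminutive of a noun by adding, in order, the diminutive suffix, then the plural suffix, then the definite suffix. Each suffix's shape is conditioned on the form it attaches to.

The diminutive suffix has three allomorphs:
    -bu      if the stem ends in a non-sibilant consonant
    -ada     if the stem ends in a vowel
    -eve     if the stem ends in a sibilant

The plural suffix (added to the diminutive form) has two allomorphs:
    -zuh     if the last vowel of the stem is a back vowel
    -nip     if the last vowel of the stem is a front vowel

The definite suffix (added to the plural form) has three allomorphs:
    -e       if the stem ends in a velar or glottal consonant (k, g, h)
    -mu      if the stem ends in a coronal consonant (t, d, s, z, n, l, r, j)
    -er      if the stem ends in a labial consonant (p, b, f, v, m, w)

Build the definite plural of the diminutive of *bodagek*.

*bodagek*: final sound = /k/, a non-sibilant consonant → -bu → *bodagekbu*.
Since the last vowel of the diminutive form *bodagekbu* is /u/ (a back vowel), it takes -zuh, giving *bodagekbuzuh*.
The plural form *bodagekbuzuh*: final consonant = /h/, velar/glottal → -e → *bodagekbuzuhe*.

bodagekbuzuhe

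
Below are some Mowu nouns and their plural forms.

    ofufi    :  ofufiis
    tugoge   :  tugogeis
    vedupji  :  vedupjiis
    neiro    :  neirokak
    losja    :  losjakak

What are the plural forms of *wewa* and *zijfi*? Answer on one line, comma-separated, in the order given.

Looking at the last vowel of each stem: -is when the last vowel of the stem is a front vowel (*ofufi*, *tugoge*, *vedupji*); -kak when the last vowel of the stem is a back vowel (*neiro*, *losja*).
Since the last vowel of *wewa* is /a/ (a back vowel), it takes -kak, giving *wewakak*.
*zijfi* — last vowel /i/ (a front vowel) → -is → *zijfiis*.

wewakak, zijfiis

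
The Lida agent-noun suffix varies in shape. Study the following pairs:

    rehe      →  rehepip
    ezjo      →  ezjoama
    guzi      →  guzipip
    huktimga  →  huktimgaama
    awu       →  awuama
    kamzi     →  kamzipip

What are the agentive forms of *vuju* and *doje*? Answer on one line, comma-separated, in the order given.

vujuama, dojepip

The suffix is conditioned by the last vowel: -pip when the last vowel of the stem is a front vowel (*rehe*, *guzi*, *kamzi*); -ama when the last vowel of the stem is a back vowel (*ezjo*, *huktimga*, *awu*).
The last vowel of *vuju* is /u/, which is a back vowel, so the suffix is -ama, giving *vujuama*.
Since the last vowel of *doje* is /e/ (a front vowel), it takes -pip, giving *dojepip*.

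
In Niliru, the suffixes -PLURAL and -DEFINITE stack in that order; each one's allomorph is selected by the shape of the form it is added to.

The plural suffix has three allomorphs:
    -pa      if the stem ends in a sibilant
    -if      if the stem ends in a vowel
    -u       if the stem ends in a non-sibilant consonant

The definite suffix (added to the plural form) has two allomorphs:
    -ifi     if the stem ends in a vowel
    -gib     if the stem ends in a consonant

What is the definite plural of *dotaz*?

*dotaz* — final sound /z/ (a sibilant) → -pa → *dotazpa*.
Since the final sound of the plural form *dotazpa* is /a/ (a vowel), it takes -ifi, giving *dotazpaifi*.

dotazpaifi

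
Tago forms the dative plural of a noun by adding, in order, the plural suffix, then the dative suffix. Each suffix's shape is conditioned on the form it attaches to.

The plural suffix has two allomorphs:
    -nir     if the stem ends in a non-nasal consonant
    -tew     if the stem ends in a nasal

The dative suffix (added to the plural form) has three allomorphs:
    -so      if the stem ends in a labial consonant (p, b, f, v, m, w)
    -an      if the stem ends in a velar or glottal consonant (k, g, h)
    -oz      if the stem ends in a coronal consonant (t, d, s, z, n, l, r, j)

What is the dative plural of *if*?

The final consonant of *if* is /f/, which is non-nasal, so the plural suffix is -nir, giving *ifnir*.
Since the final consonant of the plural form *ifnir* is /r/ (coronal), it takes -oz, giving *ifniroz*.

ifniroz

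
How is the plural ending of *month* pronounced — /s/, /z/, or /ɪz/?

/s/

The stem *month* ends in a voiceless non-sibilant consonant.
The plural suffix surfaces as /ɪz/ after sibilants, /s/ after other voiceless consonants, and /z/ after other voiced sounds.
So the plural -s on *month* is pronounced /s/.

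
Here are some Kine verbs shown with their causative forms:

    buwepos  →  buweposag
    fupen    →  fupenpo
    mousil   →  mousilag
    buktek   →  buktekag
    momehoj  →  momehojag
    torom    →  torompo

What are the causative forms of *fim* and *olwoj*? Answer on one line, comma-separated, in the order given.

fimpo, olwojag

The alternation tracks the final consonant of the stem — -po when the stem ends in a nasal (*fupen*, *torom*); -ag when the stem ends in a non-nasal consonant (*buwepos*, *mousil*, *buktek*, *momehoj*).
*fim* — final consonant /m/ (a nasal) → -po → *fimpo*.
*olwoj*: final consonant = /j/, non-nasal → -ag → *olwojag*.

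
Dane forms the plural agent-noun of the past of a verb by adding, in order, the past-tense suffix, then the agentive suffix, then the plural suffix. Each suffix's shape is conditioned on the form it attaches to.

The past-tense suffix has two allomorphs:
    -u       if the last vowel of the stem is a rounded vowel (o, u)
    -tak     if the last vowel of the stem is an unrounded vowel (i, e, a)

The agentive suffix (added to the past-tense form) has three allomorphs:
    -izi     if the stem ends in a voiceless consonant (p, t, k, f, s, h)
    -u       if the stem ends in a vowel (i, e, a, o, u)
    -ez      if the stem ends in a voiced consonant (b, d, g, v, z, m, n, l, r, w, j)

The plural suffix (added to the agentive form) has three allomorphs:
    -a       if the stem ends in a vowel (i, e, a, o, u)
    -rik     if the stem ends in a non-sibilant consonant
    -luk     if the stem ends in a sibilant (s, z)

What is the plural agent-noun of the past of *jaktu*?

jaktuuua

The last vowel of *jaktu* is /u/, which is a rounded vowel, so the past-tense suffix is -u, giving *jaktuu*.
Since the final sound of the past-tense form *jaktuu* is /u/ (a vowel), it takes -u, giving *jaktuuu*.
The final sound of the agentive form *jaktuuu* is /u/, which is a vowel, so the plural suffix is -a, giving *jaktuuua*.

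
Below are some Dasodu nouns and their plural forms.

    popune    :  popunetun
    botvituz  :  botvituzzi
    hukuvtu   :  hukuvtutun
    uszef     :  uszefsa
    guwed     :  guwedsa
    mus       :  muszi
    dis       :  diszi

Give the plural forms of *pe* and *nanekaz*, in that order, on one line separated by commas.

petun, nanekazzi

Looking at the final sound of each stem: -zi when the stem ends in a sibilant (*botvituz*, *mus*, *dis*); -sa when the stem ends in a non-sibilant consonant (*uszef*, *guwed*); -tun when the stem ends in a vowel (*popune*, *hukuvtu*).
*pe*: final sound = /e/, a vowel → -tun → *petun*.
The final sound of *nanekaz* is /z/, which is a sibilant, so the suffix is -zi, giving *nanekazzi*.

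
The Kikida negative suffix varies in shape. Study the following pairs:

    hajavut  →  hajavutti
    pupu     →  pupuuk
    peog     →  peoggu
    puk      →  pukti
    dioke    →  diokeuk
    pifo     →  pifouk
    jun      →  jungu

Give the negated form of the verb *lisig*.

lisiggu

The suffix is conditioned by the final sound: -ti when the stem ends in a voiceless consonant (*hajavut*, *puk*); -gu when the stem ends in a voiced consonant (*peog*, *jun*); -uk when the stem ends in a vowel (*pupu*, *dioke*, *pifo*).
The final sound of *lisig* is /g/, which is a voiced consonant, so the suffix is -gu, giving *lisiggu*.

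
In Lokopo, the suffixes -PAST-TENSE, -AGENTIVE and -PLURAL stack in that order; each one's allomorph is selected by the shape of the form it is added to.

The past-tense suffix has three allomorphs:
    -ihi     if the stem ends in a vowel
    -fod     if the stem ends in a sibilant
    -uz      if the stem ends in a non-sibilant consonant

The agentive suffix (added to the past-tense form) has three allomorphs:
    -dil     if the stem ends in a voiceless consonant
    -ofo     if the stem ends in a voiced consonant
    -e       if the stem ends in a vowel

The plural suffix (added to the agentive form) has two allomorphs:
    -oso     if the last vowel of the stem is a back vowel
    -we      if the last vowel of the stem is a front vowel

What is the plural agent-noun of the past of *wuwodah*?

wuwodahuzofooso

Since the final sound of *wuwodah* is /h/ (a non-sibilant consonant), it takes -uz, giving *wuwodahuz*.
The past-tense form *wuwodahuz*: final sound = /z/, a voiced consonant → -ofo → *wuwodahuzofo*.
The agentive form *wuwodahuzofo* — last vowel /o/ (a back vowel) → -oso → *wuwodahuzofooso*.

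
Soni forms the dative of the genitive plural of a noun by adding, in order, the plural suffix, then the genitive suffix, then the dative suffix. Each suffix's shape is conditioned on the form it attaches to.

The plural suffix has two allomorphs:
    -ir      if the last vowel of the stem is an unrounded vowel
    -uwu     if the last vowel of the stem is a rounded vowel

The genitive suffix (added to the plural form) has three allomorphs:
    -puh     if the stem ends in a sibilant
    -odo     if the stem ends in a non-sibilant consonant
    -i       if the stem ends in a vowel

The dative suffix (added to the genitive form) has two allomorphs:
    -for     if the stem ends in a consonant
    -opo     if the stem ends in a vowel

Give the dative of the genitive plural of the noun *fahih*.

*fahih*: last vowel = /i/, an unrounded vowel → -ir → *fahihir*.
Since the final sound of the plural form *fahihir* is /r/ (a non-sibilant consonant), it takes -odo, giving *fahihirodo*.
Since the final sound of the genitive form *fahihirodo* is /o/ (a vowel), it takes -opo, giving *fahihirodoopo*.

fahihirodoopo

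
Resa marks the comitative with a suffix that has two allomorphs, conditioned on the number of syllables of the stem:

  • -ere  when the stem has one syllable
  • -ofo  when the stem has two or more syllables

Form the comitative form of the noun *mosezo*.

*mosezo* has 3 syllables, so the suffix is -ofo, giving *mosezoofo*.

mosezoofo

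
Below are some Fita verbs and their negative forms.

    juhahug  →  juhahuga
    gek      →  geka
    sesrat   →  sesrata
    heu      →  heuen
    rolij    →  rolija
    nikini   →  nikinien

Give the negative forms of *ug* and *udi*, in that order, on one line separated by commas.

The alternation tracks the final sound of the stem — -a when the stem ends in a consonant (*juhahug*, *gek*, *sesrat*, *rolij*); -en when the stem ends in a vowel (*heu*, *nikini*).
The final sound of *ug* is /g/, which is a consonant, so the suffix is -a, giving *uga*.
The final sound of *udi* is /i/, which is a vowel, so the suffix is -en, giving *udien*.

uga, udien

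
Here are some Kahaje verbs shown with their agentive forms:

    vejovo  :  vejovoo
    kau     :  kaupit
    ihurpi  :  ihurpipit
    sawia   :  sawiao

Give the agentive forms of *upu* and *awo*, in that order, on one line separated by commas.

upupit, awoo

The alternation tracks the last vowel of the stem — -pit when the last vowel of the stem is a high vowel (*kau*, *ihurpi*); -o when the last vowel of the stem is a non-high vowel (*vejovo*, *sawia*).
*upu*: last vowel = /u/, a high vowel → -pit → *upupit*.
*awo*: last vowel = /o/, a non-high vowel → -o → *awoo*.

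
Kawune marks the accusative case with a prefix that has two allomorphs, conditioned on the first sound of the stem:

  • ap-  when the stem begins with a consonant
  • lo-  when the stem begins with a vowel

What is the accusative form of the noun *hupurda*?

The first sound of *hupurda* is /h/, which is a consonant, so the prefix is ap-, giving *aphupurda*.

aphupurda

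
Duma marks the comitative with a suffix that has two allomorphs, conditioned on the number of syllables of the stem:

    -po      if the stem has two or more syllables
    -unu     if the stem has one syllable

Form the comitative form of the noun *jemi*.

*jemi* (2 syllables) → -po → *jemipo*.

jemipo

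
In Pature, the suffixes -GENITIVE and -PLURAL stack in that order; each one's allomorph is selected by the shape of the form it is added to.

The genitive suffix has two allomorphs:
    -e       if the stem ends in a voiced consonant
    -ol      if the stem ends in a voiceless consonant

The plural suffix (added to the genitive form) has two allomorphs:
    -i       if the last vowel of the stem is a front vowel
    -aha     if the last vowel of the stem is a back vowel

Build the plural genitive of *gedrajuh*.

*gedrajuh*: final consonant = /h/, voiceless → -ol → *gedrajuhol*.
The genitive form *gedrajuhol*: last vowel = /o/, a back vowel → -aha → *gedrajuholaha*.

gedrajuholaha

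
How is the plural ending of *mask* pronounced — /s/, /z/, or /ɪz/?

/s/

The stem *mask* ends in a voiceless non-sibilant consonant.
The plural suffix surfaces as /ɪz/ after sibilants, /s/ after other voiceless consonants, and /z/ after other voiced sounds.
So the plural -s on *mask* is pronounced /s/.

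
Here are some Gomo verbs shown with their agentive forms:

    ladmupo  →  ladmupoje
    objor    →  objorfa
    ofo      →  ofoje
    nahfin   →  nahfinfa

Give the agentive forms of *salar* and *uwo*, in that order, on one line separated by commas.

The suffix is conditioned by the final sound: -fa when the stem ends in a consonant (*objor*, *nahfin*); -je when the stem ends in a vowel (*ladmupo*, *ofo*).
*salar* — final sound /r/ (a consonant) → -fa → *salarfa*.
Since the final sound of *uwo* is /o/ (a vowel), it takes -je, giving *uwoje*.

salarfa, uwoje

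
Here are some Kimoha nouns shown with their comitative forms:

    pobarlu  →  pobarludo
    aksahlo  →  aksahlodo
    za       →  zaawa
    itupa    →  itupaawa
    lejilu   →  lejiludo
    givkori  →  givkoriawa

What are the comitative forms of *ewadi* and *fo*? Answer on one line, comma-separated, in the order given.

ewadiawa, fodo

The suffix is conditioned by the last vowel: -do when the last vowel of the stem is a rounded vowel (*pobarlu*, *aksahlo*, *lejilu*); -awa when the last vowel of the stem is an unrounded vowel (*za*, *itupa*, *givkori*).
*ewadi* — last vowel /i/ (an unrounded vowel) → -awa → *ewadiawa*.
*fo*: last vowel = /o/, a rounded vowel → -do → *fodo*.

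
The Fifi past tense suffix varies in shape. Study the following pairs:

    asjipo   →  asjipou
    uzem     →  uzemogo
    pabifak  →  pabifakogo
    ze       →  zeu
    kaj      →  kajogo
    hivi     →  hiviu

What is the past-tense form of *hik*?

hikogo

The alternation tracks the final sound of the stem — -ogo when the stem ends in a consonant (*uzem*, *pabifak*, *kaj*); -u when the stem ends in a vowel (*asjipo*, *ze*, *hivi*).
Since the final sound of *hik* is /k/ (a consonant), it takes -ogo, giving *hikogo*.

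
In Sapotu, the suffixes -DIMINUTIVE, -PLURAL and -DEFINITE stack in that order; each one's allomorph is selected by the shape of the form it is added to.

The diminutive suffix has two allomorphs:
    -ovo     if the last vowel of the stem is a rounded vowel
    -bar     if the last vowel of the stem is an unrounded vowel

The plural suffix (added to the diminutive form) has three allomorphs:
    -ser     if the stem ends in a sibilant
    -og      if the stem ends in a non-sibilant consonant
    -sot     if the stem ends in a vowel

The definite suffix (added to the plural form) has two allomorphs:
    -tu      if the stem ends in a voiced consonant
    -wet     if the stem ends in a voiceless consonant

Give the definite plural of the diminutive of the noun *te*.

tebarogtu

*te* — last vowel /e/ (an unrounded vowel) → -bar → *tebar*.
The diminutive form *tebar* — final sound /r/ (a non-sibilant consonant) → -og → *tebarog*.
Since the final consonant of the plural form *tebarog* is /g/ (voiced), it takes -tu, giving *tebarogtu*.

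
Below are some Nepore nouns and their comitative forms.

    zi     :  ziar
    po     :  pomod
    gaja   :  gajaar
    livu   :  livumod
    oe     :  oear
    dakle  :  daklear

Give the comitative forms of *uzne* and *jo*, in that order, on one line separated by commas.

The suffix is conditioned by the last vowel: -mod when the last vowel of the stem is a rounded vowel (*po*, *livu*); -ar when the last vowel of the stem is an unrounded vowel (*zi*, *gaja*, *oe*, *dakle*).
The last vowel of *uzne* is /e/, which is an unrounded vowel, so the suffix is -ar, giving *uznear*.
*jo*: last vowel = /o/, a rounded vowel → -mod → *jomod*.

uznear, jomod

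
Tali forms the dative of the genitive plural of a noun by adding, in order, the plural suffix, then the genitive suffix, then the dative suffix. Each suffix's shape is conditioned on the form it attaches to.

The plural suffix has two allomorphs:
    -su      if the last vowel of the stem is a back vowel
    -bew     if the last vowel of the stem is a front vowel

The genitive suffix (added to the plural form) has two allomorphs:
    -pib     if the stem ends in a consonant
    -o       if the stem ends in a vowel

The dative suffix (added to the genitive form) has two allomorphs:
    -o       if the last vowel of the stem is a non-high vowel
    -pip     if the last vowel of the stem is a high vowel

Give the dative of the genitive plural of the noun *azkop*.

azkopsuoo

Since the last vowel of *azkop* is /o/ (a back vowel), it takes -su, giving *azkopsu*.
The plural form *azkopsu*: final sound = /u/, a vowel → -o → *azkopsuo*.
The genitive form *azkopsuo* — last vowel /o/ (a non-high vowel) → -o → *azkopsuoo*.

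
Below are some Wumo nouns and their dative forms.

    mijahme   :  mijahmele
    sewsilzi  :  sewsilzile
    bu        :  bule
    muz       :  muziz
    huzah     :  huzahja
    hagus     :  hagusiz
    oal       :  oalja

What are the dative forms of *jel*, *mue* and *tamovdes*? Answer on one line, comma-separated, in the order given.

jelja, muele, tamovdesiz

The pattern is sibilance of the final sound: -iz when the stem ends in a sibilant (*muz*, *hagus*); -ja when the stem ends in a non-sibilant consonant (*huzah*, *oal*); -le when the stem ends in a vowel (*mijahme*, *sewsilzi*, *bu*).
*jel*: final sound = /l/, a non-sibilant consonant → -ja → *jelja*.
Since the final sound of *mue* is /e/ (a vowel), it takes -le, giving *muele*.
The final sound of *tamovdes* is /s/, which is a sibilant, so the suffix is -iz, giving *tamovdesiz*.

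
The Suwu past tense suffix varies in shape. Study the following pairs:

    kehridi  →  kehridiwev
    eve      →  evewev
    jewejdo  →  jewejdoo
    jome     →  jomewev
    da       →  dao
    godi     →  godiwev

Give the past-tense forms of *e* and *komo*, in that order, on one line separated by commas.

ewev, komoo

The suffix is conditioned by the last vowel: -wev when the last vowel of the stem is a front vowel (*kehridi*, *eve*, *jome*, *godi*); -o when the last vowel of the stem is a back vowel (*jewejdo*, *da*).
The last vowel of *e* is /e/, which is a front vowel, so the suffix is -wev, giving *ewev*.
*komo* — last vowel /o/ (a back vowel) → -o → *komoo*.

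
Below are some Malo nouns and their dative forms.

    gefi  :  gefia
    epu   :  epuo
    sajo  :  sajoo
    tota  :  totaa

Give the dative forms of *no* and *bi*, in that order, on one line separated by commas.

noo, bia

Looking at the last vowel of each stem: -o when the last vowel of the stem is a rounded vowel (*epu*, *sajo*); -a when the last vowel of the stem is an unrounded vowel (*gefi*, *tota*).
*no*: last vowel = /o/, a rounded vowel → -o → *noo*.
*bi* — last vowel /i/ (an unrounded vowel) → -a → *bia*.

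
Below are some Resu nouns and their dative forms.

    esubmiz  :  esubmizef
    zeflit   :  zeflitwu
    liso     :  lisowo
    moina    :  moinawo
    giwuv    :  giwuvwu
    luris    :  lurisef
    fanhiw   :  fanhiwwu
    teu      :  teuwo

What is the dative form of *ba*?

bawo

The pattern is sibilance of the final sound: -ef when the stem ends in a sibilant (*esubmiz*, *luris*); -wu when the stem ends in a non-sibilant consonant (*zeflit*, *giwuv*, *fanhiw*); -wo when the stem ends in a vowel (*liso*, *moina*, *teu*).
*ba*: final sound = /a/, a vowel → -wo → *bawo*.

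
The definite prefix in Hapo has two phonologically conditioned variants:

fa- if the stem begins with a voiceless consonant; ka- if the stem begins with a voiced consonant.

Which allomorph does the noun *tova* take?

*tova*: first consonant = /t/, voiceless → fa-.

fa-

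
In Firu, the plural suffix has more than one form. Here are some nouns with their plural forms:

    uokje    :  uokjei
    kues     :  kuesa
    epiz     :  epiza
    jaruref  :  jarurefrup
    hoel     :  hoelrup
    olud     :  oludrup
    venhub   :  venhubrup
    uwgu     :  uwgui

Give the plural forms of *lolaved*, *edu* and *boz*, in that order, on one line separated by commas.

lolavedrup, edui, boza

Looking at the final sound of each stem: -a when the stem ends in a sibilant (*kues*, *epiz*); -rup when the stem ends in a non-sibilant consonant (*jaruref*, *hoel*, *olud*, *venhub*); -i when the stem ends in a vowel (*uokje*, *uwgu*).
*lolaved* — final sound /d/ (a non-sibilant consonant) → -rup → *lolavedrup*.
The final sound of *edu* is /u/, which is a vowel, so the suffix is -i, giving *edui*.
Since the final sound of *boz* is /z/ (a sibilant), it takes -a, giving *boza*.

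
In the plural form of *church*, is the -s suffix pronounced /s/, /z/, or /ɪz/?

/ɪz/

The stem *church* ends in a sibilant (/s, z, ʃ, ʒ, tʃ, dʒ/).
The plural suffix surfaces as /ɪz/ after sibilants, /s/ after other voiceless consonants, and /z/ after other voiced sounds.
So the plural -s on *church* is pronounced /ɪz/.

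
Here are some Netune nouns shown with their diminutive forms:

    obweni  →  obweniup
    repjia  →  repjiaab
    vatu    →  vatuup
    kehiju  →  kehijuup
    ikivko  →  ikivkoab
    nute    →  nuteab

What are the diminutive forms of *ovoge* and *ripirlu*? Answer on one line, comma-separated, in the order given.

ovogeab, ripirluup

The suffix is conditioned by the last vowel: -up when the last vowel of the stem is a high vowel (*obweni*, *vatu*, *kehiju*); -ab when the last vowel of the stem is a non-high vowel (*repjia*, *ikivko*, *nute*).
Since the last vowel of *ovoge* is /e/ (a non-high vowel), it takes -ab, giving *ovogeab*.
*ripirlu* — last vowel /u/ (a high vowel) → -up → *ripirluup*.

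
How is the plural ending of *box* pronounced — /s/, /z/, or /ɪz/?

/ɪz/

The stem *box* ends in a sibilant (/s, z, ʃ, ʒ, tʃ, dʒ/).
The plural suffix surfaces as /ɪz/ after sibilants, /s/ after other voiceless consonants, and /z/ after other voiced sounds.
So the plural -s on *box* is pronounced /ɪz/.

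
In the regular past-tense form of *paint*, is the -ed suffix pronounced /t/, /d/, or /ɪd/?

The stem *paint* ends in /t/ or /d/.
The -ed suffix is realized as /ɪd/ after /t, d/; as /t/ after other voiceless consonants; and as /d/ after other voiced sounds.
So -ed on *paint* is pronounced /ɪd/.

/ɪd/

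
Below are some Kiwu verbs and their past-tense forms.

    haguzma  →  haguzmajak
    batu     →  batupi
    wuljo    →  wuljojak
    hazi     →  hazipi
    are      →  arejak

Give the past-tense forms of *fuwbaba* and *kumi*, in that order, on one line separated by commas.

The alternation tracks the last vowel of the stem — -pi when the last vowel of the stem is a high vowel (*batu*, *hazi*); -jak when the last vowel of the stem is a non-high vowel (*haguzma*, *wuljo*, *are*).
*fuwbaba*: last vowel = /a/, a non-high vowel → -jak → *fuwbabajak*.
The last vowel of *kumi* is /i/, which is a high vowel, so the suffix is -pi, giving *kumipi*.

fuwbabajak, kumipi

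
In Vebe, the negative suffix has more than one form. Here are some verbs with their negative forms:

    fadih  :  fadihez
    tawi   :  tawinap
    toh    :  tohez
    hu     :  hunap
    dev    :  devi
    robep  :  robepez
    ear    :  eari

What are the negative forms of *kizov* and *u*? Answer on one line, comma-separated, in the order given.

The suffix is conditioned by the final sound: -ez when the stem ends in a voiceless consonant (*fadih*, *toh*, *robep*); -i when the stem ends in a voiced consonant (*dev*, *ear*); -nap when the stem ends in a vowel (*tawi*, *hu*).
*kizov* — final sound /v/ (a voiced consonant) → -i → *kizovi*.
*u*: final sound = /u/, a vowel → -nap → *unap*.

kizovi, unap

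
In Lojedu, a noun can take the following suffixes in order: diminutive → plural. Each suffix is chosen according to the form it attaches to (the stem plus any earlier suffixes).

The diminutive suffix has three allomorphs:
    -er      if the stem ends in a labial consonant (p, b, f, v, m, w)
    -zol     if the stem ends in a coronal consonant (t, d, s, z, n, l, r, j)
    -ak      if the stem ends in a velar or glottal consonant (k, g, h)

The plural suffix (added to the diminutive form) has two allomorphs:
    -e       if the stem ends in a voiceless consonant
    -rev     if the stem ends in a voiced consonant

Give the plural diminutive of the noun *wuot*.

*wuot*: final consonant = /t/, coronal → -zol → *wuotzol*.
The diminutive form *wuotzol*: final consonant = /l/, voiced → -rev → *wuotzolrev*.

wuotzolrev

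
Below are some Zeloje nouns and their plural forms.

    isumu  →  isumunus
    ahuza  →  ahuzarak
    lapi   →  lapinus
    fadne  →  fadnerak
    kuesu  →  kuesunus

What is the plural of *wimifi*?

wimifinus

The pattern is height harmony: -nus when the last vowel of the stem is a high vowel (*isumu*, *lapi*, *kuesu*); -rak when the last vowel of the stem is a non-high vowel (*ahuza*, *fadne*).
The last vowel of *wimifi* is /i/, which is a high vowel, so the suffix is -nus, giving *wimifinus*.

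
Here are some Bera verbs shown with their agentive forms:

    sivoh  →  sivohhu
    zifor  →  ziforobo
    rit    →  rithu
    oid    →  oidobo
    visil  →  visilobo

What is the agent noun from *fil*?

filobo

The suffix is conditioned by the final consonant: -hu when the stem ends in a voiceless consonant (*sivoh*, *rit*); -obo when the stem ends in a voiced consonant (*zifor*, *oid*, *visil*).
*fil* — final consonant /l/ (voiced) → -obo → *filobo*.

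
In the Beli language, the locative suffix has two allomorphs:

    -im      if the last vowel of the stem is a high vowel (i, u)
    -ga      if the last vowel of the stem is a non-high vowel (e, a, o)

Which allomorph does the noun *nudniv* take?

-im

*nudniv*: last vowel = /i/, a high vowel → -im.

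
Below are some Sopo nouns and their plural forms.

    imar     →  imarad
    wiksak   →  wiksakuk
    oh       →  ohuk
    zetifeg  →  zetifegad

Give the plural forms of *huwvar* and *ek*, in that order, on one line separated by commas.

huwvarad, ekuk

The suffix is conditioned by the final consonant: -uk when the stem ends in a voiceless consonant (*wiksak*, *oh*); -ad when the stem ends in a voiced consonant (*imar*, *zetifeg*).
*huwvar*: final consonant = /r/, voiced → -ad → *huwvarad*.
*ek*: final consonant = /k/, voiceless → -uk → *ekuk*.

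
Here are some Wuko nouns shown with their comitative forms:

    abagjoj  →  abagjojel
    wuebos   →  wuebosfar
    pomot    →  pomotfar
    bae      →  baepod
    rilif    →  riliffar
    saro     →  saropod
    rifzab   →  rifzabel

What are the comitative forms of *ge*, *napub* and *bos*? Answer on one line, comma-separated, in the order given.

gepod, napubel, bosfar

The suffix is conditioned by the final sound: -far when the stem ends in a voiceless consonant (*wuebos*, *pomot*, *rilif*); -el when the stem ends in a voiced consonant (*abagjoj*, *rifzab*); -pod when the stem ends in a vowel (*bae*, *saro*).
*ge* — final sound /e/ (a vowel) → -pod → *gepod*.
*napub*: final sound = /b/, a voiced consonant → -el → *napubel*.
Since the final sound of *bos* is /s/ (a voiceless consonant), it takes -far, giving *bosfar*.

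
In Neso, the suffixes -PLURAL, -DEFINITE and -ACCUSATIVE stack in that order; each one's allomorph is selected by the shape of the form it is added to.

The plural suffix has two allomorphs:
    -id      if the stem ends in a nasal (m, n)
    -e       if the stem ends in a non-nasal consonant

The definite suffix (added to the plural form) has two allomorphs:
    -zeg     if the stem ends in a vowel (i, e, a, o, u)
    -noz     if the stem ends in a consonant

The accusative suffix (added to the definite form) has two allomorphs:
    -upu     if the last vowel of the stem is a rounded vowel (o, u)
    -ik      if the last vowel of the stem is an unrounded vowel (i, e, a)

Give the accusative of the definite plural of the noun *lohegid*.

lohegidezegik

The final consonant of *lohegid* is /d/, which is non-nasal, so the plural suffix is -e, giving *lohegide*.
The plural form *lohegide*: final sound = /e/, a vowel → -zeg → *lohegidezeg*.
The last vowel of the definite form *lohegidezeg* is /e/, which is an unrounded vowel, so the accusative suffix is -ik, giving *lohegidezegik*.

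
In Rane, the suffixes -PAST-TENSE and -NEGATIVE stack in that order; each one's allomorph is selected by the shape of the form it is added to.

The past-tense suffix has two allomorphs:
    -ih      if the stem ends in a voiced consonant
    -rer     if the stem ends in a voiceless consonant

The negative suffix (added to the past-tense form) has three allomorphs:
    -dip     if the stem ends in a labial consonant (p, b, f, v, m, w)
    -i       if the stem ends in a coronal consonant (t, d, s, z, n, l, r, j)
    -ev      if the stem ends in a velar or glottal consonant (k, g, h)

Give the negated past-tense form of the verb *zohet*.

zohetreri

*zohet* — final consonant /t/ (voiceless) → -rer → *zohetrer*.
The final consonant of the past-tense form *zohetrer* is /r/, which is coronal, so the negative suffix is -i, giving *zohetreri*.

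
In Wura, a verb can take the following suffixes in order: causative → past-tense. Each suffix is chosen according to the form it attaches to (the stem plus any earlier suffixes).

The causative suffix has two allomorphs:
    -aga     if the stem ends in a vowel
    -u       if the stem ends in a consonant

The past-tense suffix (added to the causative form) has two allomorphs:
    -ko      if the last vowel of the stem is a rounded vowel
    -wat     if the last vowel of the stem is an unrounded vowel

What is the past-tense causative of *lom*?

lomuko

*lom*: final sound = /m/, a consonant → -u → *lomu*.
The causative form *lomu*: last vowel = /u/, a rounded vowel → -ko → *lomuko*.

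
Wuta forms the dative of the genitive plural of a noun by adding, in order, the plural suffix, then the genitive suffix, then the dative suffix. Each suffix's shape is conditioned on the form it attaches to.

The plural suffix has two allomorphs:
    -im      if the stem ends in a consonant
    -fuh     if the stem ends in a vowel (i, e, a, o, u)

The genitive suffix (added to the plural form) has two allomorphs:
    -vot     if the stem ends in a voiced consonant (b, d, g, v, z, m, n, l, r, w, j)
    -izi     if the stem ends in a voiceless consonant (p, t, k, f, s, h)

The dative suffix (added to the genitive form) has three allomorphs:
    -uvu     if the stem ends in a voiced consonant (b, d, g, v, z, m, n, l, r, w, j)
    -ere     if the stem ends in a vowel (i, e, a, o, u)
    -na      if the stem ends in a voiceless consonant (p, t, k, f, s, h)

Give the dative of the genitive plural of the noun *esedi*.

*esedi*: final sound = /i/, a vowel → -fuh → *esedifuh*.
The plural form *esedifuh* — final consonant /h/ (voiceless) → -izi → *esedifuhizi*.
Since the final sound of the genitive form *esedifuhizi* is /i/ (a vowel), it takes -ere, giving *esedifuhiziere*.

esedifuhiziere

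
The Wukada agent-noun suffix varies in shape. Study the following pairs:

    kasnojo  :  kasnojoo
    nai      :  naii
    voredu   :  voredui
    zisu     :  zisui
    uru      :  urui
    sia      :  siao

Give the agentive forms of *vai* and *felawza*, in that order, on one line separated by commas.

vaii, felawzao

The pattern is height harmony: -i when the last vowel of the stem is a high vowel (*nai*, *voredu*, *zisu*, *uru*); -o when the last vowel of the stem is a non-high vowel (*kasnojo*, *sia*).
*vai*: last vowel = /i/, a high vowel → -i → *vaii*.
The last vowel of *felawza* is /a/, which is a non-high vowel, so the suffix is -o, giving *felawzao*.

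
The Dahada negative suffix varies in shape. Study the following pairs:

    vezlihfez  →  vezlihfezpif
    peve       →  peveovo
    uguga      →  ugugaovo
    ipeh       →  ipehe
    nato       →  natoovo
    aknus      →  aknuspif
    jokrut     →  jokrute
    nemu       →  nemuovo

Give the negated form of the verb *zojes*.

The pattern is sibilance of the final sound: -pif when the stem ends in a sibilant (*vezlihfez*, *aknus*); -e when the stem ends in a non-sibilant consonant (*ipeh*, *jokrut*); -ovo when the stem ends in a vowel (*peve*, *uguga*, *nato*, *nemu*).
The final sound of *zojes* is /s/, which is a sibilant, so the suffix is -pif, giving *zojespif*.

zojespif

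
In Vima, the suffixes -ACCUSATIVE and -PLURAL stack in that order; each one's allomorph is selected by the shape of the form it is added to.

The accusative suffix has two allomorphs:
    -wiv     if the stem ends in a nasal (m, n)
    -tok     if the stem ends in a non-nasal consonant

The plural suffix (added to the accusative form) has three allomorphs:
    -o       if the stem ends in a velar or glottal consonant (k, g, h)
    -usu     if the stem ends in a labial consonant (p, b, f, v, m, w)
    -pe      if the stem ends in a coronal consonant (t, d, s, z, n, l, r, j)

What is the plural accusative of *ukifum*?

Since the final consonant of *ukifum* is /m/ (a nasal), it takes -wiv, giving *ukifumwiv*.
The final consonant of the accusative form *ukifumwiv* is /v/, which is labial, so the plural suffix is -usu, giving *ukifumwivusu*.

ukifumwivusu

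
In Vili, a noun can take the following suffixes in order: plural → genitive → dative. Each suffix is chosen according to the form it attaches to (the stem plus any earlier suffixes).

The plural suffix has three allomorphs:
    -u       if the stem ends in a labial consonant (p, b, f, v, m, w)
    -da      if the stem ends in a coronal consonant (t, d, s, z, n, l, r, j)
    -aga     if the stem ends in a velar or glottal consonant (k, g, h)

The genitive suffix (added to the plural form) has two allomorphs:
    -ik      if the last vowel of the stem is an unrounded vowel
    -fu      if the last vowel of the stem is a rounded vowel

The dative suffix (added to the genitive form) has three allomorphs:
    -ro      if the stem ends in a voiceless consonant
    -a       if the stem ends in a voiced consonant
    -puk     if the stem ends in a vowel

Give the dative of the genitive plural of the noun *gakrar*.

gakrardaikro

*gakrar* — final consonant /r/ (coronal) → -da → *gakrarda*.
Since the last vowel of the plural form *gakrarda* is /a/ (an unrounded vowel), it takes -ik, giving *gakrardaik*.
The genitive form *gakrardaik* — final sound /k/ (a voiceless consonant) → -ro → *gakrardaikro*.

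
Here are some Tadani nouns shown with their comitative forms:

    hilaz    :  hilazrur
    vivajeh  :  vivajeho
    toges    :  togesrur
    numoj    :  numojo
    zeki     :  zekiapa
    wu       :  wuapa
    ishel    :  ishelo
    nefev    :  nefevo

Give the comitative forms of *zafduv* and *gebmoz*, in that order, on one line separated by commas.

The alternation tracks the final sound of the stem — -rur when the stem ends in a sibilant (*hilaz*, *toges*); -o when the stem ends in a non-sibilant consonant (*vivajeh*, *numoj*, *ishel*, *nefev*); -apa when the stem ends in a vowel (*zeki*, *wu*).
*zafduv*: final sound = /v/, a non-sibilant consonant → -o → *zafduvo*.
*gebmoz* — final sound /z/ (a sibilant) → -rur → *gebmozrur*.

zafduvo, gebmozrur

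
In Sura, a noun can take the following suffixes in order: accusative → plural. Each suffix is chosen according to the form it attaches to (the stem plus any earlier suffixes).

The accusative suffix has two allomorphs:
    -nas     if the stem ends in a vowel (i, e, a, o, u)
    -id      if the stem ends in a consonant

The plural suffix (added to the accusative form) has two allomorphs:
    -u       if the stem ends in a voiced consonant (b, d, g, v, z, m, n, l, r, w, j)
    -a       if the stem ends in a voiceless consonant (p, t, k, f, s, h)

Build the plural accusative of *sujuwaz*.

Since the final sound of *sujuwaz* is /z/ (a consonant), it takes -id, giving *sujuwazid*.
The accusative form *sujuwazid*: final consonant = /d/, voiced → -u → *sujuwazidu*.

sujuwazidu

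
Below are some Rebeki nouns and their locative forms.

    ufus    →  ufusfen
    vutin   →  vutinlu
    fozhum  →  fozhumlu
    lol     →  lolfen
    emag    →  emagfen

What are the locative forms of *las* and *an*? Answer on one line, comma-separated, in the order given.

Looking at the final consonant of each stem: -lu when the stem ends in a nasal (*vutin*, *fozhum*); -fen when the stem ends in a non-nasal consonant (*ufus*, *lol*, *emag*).
*las*: final consonant = /s/, non-nasal → -fen → *lasfen*.
*an*: final consonant = /n/, a nasal → -lu → *anlu*.

lasfen, anlu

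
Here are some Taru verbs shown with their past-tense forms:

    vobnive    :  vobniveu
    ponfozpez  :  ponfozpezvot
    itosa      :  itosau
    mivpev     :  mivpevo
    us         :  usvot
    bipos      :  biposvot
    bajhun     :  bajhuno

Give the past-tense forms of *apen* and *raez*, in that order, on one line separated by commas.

The pattern is sibilance of the final sound: -vot when the stem ends in a sibilant (*ponfozpez*, *us*, *bipos*); -o when the stem ends in a non-sibilant consonant (*mivpev*, *bajhun*); -u when the stem ends in a vowel (*vobnive*, *itosa*).
*apen*: final sound = /n/, a non-sibilant consonant → -o → *apeno*.
Since the final sound of *raez* is /z/ (a sibilant), it takes -vot, giving *raezvot*.

apeno, raezvot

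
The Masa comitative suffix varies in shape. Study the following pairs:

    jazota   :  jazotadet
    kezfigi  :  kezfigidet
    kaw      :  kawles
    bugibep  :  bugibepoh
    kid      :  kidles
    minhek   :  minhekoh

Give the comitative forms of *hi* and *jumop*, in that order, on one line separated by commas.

The suffix is conditioned by the final sound: -oh when the stem ends in a voiceless consonant (*bugibep*, *minhek*); -les when the stem ends in a voiced consonant (*kaw*, *kid*); -det when the stem ends in a vowel (*jazota*, *kezfigi*).
Since the final sound of *hi* is /i/ (a vowel), it takes -det, giving *hidet*.
The final sound of *jumop* is /p/, which is a voiceless consonant, so the suffix is -oh, giving *jumopoh*.

hidet, jumopoh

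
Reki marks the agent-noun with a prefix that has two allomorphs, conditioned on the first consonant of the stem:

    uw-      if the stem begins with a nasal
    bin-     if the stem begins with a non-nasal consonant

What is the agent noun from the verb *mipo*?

*mipo* — first consonant /m/ (a nasal) → uw- → *uwmipo*.

uwmipo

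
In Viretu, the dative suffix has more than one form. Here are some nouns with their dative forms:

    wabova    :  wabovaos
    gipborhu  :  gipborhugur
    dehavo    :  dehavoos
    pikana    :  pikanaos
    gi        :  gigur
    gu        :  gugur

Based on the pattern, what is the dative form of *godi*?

The suffix is conditioned by the last vowel: -gur when the last vowel of the stem is a high vowel (*gipborhu*, *gi*, *gu*); -os when the last vowel of the stem is a non-high vowel (*wabova*, *dehavo*, *pikana*).
*godi*: last vowel = /i/, a high vowel → -gur → *godigur*.

godigur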